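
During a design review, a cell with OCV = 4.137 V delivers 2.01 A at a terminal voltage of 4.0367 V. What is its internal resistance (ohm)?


R = (OCV - V) / I = (4.137 - 4.0367) / 2.01 = 0.04990 ohm

0.04990 ohm


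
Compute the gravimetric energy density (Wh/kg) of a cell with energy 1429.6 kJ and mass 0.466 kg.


Convert: E = 1429.6 kJ = 397.11 Wh
ED = E / m = 397.11 / 0.466 = 852.2 Wh/kg

852.2 Wh/kg


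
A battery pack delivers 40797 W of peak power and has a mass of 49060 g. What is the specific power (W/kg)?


Convert: m = 49060 g = 49.06 kg
Specific power = 40797 W / 49.06 kg = 831.6 W/kg

831.6 W/kg


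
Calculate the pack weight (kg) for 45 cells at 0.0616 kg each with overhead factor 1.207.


m_pack = n * m_cell * overhead = 45 * 0.0616 * 1.207 = 3.346 kg

3.346 kg


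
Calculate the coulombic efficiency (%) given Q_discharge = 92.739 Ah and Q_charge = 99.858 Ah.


eta_c = Q_dis / Q_chg * 100 = 92.739 / 99.858 * 100 = 92.87%

92.87%


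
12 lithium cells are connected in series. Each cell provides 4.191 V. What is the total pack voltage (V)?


With 12 cells in series at 4.191 V each, V_pack = 50.292 V

50.292 V


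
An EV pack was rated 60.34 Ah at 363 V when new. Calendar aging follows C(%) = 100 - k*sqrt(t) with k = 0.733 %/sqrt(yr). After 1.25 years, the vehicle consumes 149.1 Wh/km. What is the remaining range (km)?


Step 1: capacity retention = 100 - 0.733 * sqrt(1.25) = 100 - 0.733 * 1.118 = 99.181%
Step 2: C_now = 60.34 * 99.181/100 = 59.846 Ah
Step 3: E_pack = V * C_now = 363 * 59.846 = 21724 Wh
Step 4: range = E_pack / consumption = 21724 / 149.1 = 145.7 km

145.7 km


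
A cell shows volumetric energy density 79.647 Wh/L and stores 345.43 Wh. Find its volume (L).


V = E / ED = 345.43 / 79.647 = 4.337 L

4.337 L


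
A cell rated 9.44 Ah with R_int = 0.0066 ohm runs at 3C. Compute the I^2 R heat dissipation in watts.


Step 1: I = C_rate * capacity = 3 * 9.44 = 28.32 A
Step 2: Q = I^2 * R = 28.32^2 * 0.0066 = 802.02 * 0.0066 = 5.293 W

5.293 W


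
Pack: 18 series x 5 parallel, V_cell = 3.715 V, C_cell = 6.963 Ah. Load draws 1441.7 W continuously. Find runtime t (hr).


Step 1: E_pack = Ns * V_cell * Np * C_cell = 18 * 3.715 * 5 * 6.963 = 2328.1 Wh
Step 2: t = E_pack / P = 2328.1 / 1441.7 = 1.615 hr

1.615 hr


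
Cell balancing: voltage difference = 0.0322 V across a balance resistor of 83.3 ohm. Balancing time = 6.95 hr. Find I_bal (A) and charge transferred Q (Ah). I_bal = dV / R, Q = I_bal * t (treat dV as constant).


First, Ohm's law: I_bal = 0.0322 V / 83.3 ohm = 3.8655e-04 A
Then Q = I * t = 3.8655e-04 A * 6.95 hr = 0.002687 Ah

I=3.8655e-04 A, Q=0.002687 Ah


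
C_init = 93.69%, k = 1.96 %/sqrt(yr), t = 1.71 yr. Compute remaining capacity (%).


sqrt(t) = sqrt(1.71) = 1.3077
C_final = 93.69 - 1.96 * 1.3077 = 91.13%

91.13%


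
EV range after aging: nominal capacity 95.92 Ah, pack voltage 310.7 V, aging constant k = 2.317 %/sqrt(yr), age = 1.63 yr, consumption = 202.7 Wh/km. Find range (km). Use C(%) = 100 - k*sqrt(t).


Step 1: capacity retention = 100 - 2.317 * sqrt(1.63) = 100 - 2.317 * 1.2767 = 97.042%
Step 2: C_now = 95.92 * 97.042/100 = 93.083 Ah
Step 3: E_pack = V * C_now = 310.7 * 93.083 = 28921 Wh
Step 4: range = E_pack / consumption = 28921 / 202.7 = 142.7 km

142.7 km


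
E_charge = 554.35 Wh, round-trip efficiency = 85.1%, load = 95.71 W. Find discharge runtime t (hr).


Step 1: E_discharge = eta/100 * E_charge = 85.1/100 * 554.35 = 471.75 Wh
Step 2: t = E_discharge / P = 471.75 / 95.71 = 4.929 hr

4.929 hr


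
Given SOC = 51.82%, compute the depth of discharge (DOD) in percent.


DOD = 100 - SOC = 100 - 51.82 = 48.18%

48.18%


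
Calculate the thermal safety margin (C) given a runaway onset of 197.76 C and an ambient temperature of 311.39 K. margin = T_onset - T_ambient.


Convert: T_ambient = 311.39 K = 38.24 C
margin = 197.76 - 38.24 = 159.52 C

159.52 C


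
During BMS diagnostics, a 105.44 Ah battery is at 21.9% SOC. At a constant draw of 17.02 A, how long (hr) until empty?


Step 1: remaining = SOC/100 * C_total = 21.9/100 * 105.44 = 23.091 Ah
Step 2: t = remaining / I = 23.091 / 17.02 = 1.357 hr

1.357 hr


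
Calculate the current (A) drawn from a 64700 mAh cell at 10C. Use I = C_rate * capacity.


Convert: capacity = 64700 mAh = 64.7 Ah
At 10C: I = 10 * 64.7 Ah = 647 A

647 A


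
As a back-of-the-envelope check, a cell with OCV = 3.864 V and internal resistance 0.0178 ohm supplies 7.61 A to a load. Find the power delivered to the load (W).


Step 1: V_terminal = OCV - I*R = 3.864 - 7.61 * 0.0178 = 3.7285 V
Step 2: P_out = V_terminal * I = 3.7285 * 7.61 = 28.37 W

28.37 W


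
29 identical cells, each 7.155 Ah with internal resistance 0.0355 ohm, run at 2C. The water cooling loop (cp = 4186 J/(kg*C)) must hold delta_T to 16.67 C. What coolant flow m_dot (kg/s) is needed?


Step 1: I = 2 * 7.155 = 14.31 A
Step 2: Q_cell = I^2 * R = 14.31^2 * 0.0355 = 7.2696 W
Step 3: Q_total = 29 * 7.2696 = 210.82 W
Step 4: m_dot = Q_total / (cp * dT) = 210.82 / (4186 * 16.67) = 0.003021 kg/s

0.003021 kg/s


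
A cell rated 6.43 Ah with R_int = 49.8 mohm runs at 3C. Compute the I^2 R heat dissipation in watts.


Convert: R = 49.8 mohm = 0.0498 ohm
Step 1: I = C_rate * capacity = 3 * 6.43 = 19.29 A
Step 2: Q = I^2 * R = 19.29^2 * 0.0498 = 372.1 * 0.0498 = 18.53 W

18.53 W


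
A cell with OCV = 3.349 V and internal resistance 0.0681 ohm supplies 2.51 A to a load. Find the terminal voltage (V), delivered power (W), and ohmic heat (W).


Step 1: V_terminal = OCV - I*R = 3.349 - 2.51 * 0.0681 = 3.1781 V
Step 2: P_out = V_terminal * I = 3.1781 * 2.51 = 7.977 W
Step 3: Q = I^2 * R = 2.51^2 * 0.0681 = 0.4290 W

V=3.1781 V, P=7.977 W, Q=0.4290 W


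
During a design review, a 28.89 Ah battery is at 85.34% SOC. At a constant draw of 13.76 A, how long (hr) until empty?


Step 1: remaining = SOC/100 * C_total = 85.34/100 * 28.89 = 24.655 Ah
Step 2: t = remaining / I = 24.655 / 13.76 = 1.792 hr

1.792 hr


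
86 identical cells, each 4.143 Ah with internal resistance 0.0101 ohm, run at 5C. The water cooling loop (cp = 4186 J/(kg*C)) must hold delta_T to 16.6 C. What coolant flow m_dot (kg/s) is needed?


Step 1: I = 5 * 4.143 = 20.715 A
Step 2: Q_cell = I^2 * R = 20.715^2 * 0.0101 = 4.334 W
Step 3: Q_total = 86 * 4.334 = 372.72 W
Step 4: m_dot = Q_total / (cp * dT) = 372.72 / (4186 * 16.6) = 0.005364 kg/s

0.005364 kg/s


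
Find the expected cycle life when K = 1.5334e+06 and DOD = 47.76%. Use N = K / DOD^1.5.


DOD^1.5 = 330.06
N = K / DOD^1.5 = 1.5334e+06 / 330.06 = 4646

4646 cycles


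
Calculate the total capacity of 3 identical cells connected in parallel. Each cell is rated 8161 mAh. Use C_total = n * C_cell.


Convert: C_cell = 8161 mAh = 8.161 Ah
C_total = 3 * 8.161 = 24.483 Ah

24.483 Ah


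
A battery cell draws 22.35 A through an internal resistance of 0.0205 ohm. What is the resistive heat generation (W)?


I^2 = 499.52
Q = 499.52 * 0.0205 = 10.24 W

10.24 W


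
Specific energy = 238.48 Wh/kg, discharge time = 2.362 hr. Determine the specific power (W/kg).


P_specific = E / t = 238.48 / 2.362 = 101.0 W/kg

101.0 W/kg


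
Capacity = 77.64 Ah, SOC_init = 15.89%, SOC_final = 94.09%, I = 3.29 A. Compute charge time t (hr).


delta_Ah = 77.64 * (94.09 - 15.89) / 100 = 60.714 Ah
t = delta_Ah / I = 60.714 / 3.29 = 18.45 hr

18.45 hr


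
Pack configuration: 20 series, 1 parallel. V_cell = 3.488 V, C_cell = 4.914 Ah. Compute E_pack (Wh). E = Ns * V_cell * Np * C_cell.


V_pack = 20 * 3.488 = 69.76 V
C_pack = 1 * 4.914 = 4.914 Ah
E = V_pack * C_pack = 69.76 * 4.914 = 342.8 Wh

342.8 Wh


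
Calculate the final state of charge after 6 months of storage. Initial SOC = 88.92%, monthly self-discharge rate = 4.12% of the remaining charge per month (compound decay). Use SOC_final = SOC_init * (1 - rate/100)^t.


Monthly retention factor = 1 - 4.12/100 = 0.9588
Over 6 months: factor^6 = 0.77691
SOC_final = 88.92 * 0.77691 = 69.08%

69.08%


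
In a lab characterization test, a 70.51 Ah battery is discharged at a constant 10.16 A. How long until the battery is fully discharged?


Runtime = 70.51 Ah / 10.16 A = 6.940 hr

6.940 hr


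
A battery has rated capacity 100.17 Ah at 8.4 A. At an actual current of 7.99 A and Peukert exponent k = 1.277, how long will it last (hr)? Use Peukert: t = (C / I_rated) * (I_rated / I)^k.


t_rated = C / I_rated = 100.17 / 8.4 = 11.925 hr
(I_rated/I)^k = (1.0513)^1.277 = 1.066
t = t_rated * (I_rated/I)^k = 11.925 * 1.066 = 12.71 hr

12.71 hr


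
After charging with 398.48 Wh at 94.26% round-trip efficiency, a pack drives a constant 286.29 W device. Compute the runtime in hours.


Step 1: E_discharge = eta/100 * E_charge = 94.26/100 * 398.48 = 375.61 Wh
Step 2: t = E_discharge / P = 375.61 / 286.29 = 1.312 hr

1.312 hr


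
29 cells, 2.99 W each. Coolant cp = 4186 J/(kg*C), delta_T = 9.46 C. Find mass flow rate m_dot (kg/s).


Q_total = 29 * 2.99 = 86.71 W
m_dot = Q_total / (cp * dT) = 86.71 / (4186 * 9.46) = 0.002190 kg/s

0.002190 kg/s


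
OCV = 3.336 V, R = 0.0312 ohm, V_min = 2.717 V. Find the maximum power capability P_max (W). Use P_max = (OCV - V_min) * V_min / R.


dV = OCV - V_min = 0.619 V (so I_max = dV / R)
P_max = dV * V_min / R = 0.619 * 2.717 / 0.0312 = 53.90 W

53.90 W


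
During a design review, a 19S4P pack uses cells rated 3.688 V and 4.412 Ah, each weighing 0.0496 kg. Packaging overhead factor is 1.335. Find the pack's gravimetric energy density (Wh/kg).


Step 1: V_pack = 19 * 3.688 = 70.072 V
Step 2: C_pack = 4 * 4.412 = 17.648 Ah
Step 3: E_pack = V_pack * C_pack = 70.072 * 17.648 = 1236.6 Wh
Step 4: m_pack = 19 * 4 * 0.0496 * 1.335 = 5.0324 kg
Step 5: ED = E_pack / m_pack = 1236.6 / 5.0324 = 245.7 Wh/kg

245.7 Wh/kg


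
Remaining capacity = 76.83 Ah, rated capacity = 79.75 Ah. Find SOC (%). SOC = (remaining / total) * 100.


SOC% = 76.83 / 79.75 * 100 = 96.34%

96.34%


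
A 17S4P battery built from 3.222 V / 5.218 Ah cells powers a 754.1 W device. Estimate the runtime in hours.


Step 1: E_pack = Ns * V_cell * Np * C_cell = 17 * 3.222 * 4 * 5.218 = 1143.2 Wh
Step 2: t = E_pack / P = 1143.2 / 754.1 = 1.516 hr

1.516 hr


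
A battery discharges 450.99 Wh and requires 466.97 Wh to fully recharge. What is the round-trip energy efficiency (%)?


eta_e = E_dis / E_chg * 100 = 450.99 / 466.97 * 100 = 96.58%

96.58%


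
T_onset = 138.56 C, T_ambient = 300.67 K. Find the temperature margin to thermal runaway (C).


Convert: T_ambient = 300.67 K = 27.52 C
margin = 138.56 - 27.52 = 111.04 C

111.04 C


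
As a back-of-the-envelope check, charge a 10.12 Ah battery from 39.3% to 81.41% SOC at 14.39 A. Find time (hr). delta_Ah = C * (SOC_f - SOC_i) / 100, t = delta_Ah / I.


Step 1: dSOC = 81.41% - 39.3% = 42.11%
Step 2: delta_Ah = 10.12 * 42.11 / 100 = 4.2615 Ah
Step 3: t = 4.2615 / 14.39 = 0.2961 hr

0.2961 hr


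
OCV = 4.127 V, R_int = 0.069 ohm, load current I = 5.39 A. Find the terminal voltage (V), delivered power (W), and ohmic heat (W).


Step 1: V_terminal = OCV - I*R = 4.127 - 5.39 * 0.069 = 3.7551 V
Step 2: P_out = V_terminal * I = 3.7551 * 5.39 = 20.24 W
Step 3: Q = I^2 * R = 5.39^2 * 0.069 = 2.005 W

V=3.7551 V, P=20.24 W, Q=2.005 W


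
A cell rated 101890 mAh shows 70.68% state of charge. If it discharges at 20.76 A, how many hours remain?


Convert: C_total = 101890 mAh = 101.89 Ah
Step 1: remaining = SOC/100 * C_total = 70.68/100 * 101.89 = 72.016 Ah
Step 2: t = remaining / I = 72.016 / 20.76 = 3.469 hr

3.469 hr


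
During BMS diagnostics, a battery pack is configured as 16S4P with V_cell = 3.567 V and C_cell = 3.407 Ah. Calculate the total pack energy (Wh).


E = Ns * Vcell * Np * Ccell = 16 * 3.567 * 4 * 3.407 = 777.8 Wh

777.8 Wh


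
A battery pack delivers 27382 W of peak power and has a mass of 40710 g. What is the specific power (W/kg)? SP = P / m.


Convert: m = 40710 g = 40.71 kg
SP = P / m = 27382 / 40.71 = 672.6 W/kg

672.6 W/kg


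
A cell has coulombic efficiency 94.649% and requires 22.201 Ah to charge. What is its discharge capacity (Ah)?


Q_dis = eta/100 * Q_chg = 94.649/100 * 22.201 = 21.01 Ah

21.01 Ah


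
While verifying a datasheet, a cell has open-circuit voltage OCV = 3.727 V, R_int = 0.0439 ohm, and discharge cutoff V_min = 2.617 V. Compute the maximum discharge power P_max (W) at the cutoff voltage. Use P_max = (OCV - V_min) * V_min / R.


dV = OCV - V_min = 1.11 V (so I_max = dV / R)
P_max = dV * V_min / R = 1.11 * 2.617 / 0.0439 = 66.17 W

66.17 W


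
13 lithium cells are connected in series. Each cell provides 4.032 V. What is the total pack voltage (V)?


With 13 cells in series at 4.032 V each, V_pack = 52.416 V

52.416 V


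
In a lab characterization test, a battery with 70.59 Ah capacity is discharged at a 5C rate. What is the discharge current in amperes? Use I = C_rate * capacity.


At 5C: I = 5 * 70.59 Ah = 352.95 A

352.95 A


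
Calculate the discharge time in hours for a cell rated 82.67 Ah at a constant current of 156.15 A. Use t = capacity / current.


t = capacity / current = 82.67 / 156.15 = 0.5294 hr

0.5294 hr


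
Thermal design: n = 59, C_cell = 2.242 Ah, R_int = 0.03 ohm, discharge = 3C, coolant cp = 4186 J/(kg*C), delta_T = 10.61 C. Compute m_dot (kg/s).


Step 1: I = 3 * 2.242 = 6.726 A
Step 2: Q_cell = I^2 * R = 6.726^2 * 0.03 = 1.3572 W
Step 3: Q_total = 59 * 1.3572 = 80.075 W
Step 4: m_dot = Q_total / (cp * dT) = 80.075 / (4186 * 10.61) = 0.001803 kg/s

0.001803 kg/s


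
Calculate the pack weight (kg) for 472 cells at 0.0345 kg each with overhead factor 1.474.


m_pack = n * m_cell * overhead = 472 * 0.0345 * 1.474 = 24.00 kg

24.00 kg


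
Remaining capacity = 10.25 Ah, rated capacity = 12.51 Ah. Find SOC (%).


SOC% = 10.25 / 12.51 * 100 = 81.93%

81.93%


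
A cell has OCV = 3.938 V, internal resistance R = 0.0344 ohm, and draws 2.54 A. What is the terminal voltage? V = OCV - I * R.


V = OCV - I*R = 3.938 - 2.54 * 0.0344 = 3.851 V

3.851 V


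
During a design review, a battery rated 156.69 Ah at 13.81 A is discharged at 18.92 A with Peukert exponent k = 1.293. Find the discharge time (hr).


Step 1: t_rated = C / I_rated = 156.69 / 13.81 = 11.346 hr
Step 2: ratio = 13.81 / 18.92 = 0.72992
Step 3: ratio^k = 0.72992^1.293 = 0.6656
Step 4: t = t_rated * ratio^k = 11.346 * 0.6656 = 7.552 hr

7.552 hr


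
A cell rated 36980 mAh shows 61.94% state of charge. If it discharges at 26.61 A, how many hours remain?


Convert: C_total = 36980 mAh = 36.98 Ah
Step 1: remaining = SOC/100 * C_total = 61.94/100 * 36.98 = 22.905 Ah
Step 2: t = remaining / I = 22.905 / 26.61 = 0.8608 hr

0.8608 hr


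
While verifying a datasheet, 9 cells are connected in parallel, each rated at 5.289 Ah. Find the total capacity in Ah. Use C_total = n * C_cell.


Parallel capacities add: 9 * 5.289 Ah = 47.601 Ah

47.601 Ah


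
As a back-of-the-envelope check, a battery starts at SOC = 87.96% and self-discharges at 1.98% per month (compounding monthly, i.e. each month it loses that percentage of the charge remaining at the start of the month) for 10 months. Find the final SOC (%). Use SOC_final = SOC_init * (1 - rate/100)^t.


Monthly retention factor = 1 - 1.98/100 = 0.9802
Over 10 months: factor^10 = 0.81874
SOC_final = 87.96 * 0.81874 = 72.02%

72.02%


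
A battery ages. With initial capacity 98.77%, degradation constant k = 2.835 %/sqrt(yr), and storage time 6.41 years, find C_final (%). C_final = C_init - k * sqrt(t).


sqrt(t) = sqrt(6.41) = 2.5318
C_final = 98.77 - 2.835 * 2.5318 = 91.59%

91.59%


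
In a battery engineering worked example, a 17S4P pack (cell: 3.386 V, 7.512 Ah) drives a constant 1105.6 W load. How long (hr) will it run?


Step 1: E_pack = Ns * V_cell * Np * C_cell = 17 * 3.386 * 4 * 7.512 = 1729.6 Wh
Step 2: t = E_pack / P = 1729.6 / 1105.6 = 1.564 hr

1.564 hr


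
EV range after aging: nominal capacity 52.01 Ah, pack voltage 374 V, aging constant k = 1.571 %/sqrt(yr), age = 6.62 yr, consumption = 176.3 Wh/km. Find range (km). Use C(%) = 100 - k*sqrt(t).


Step 1: capacity retention = 100 - 1.571 * sqrt(6.62) = 100 - 1.571 * 2.5729 = 95.958%
Step 2: C_now = 52.01 * 95.958/100 = 49.908 Ah
Step 3: E_pack = V * C_now = 374 * 49.908 = 18666 Wh
Step 4: range = E_pack / consumption = 18666 / 176.3 = 105.9 km

105.9 km


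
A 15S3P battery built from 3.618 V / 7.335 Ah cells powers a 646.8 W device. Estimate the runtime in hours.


Step 1: E_pack = Ns * V_cell * Np * C_cell = 15 * 3.618 * 3 * 7.335 = 1194.2 Wh
Step 2: t = E_pack / P = 1194.2 / 646.8 = 1.846 hr

1.846 hr


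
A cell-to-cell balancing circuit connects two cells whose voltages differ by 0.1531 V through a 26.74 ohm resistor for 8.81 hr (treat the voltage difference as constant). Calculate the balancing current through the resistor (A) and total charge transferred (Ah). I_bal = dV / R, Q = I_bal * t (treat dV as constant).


I_bal = dV / R = 0.1531 / 26.74 = 0.0057255 A
Q = I_bal * t = 0.0057255 * 8.81 = 0.05044 Ah

I=0.0057255 A, Q=0.05044 Ah


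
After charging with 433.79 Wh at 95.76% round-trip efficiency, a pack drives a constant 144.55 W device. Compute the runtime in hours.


Step 1: E_discharge = eta/100 * E_charge = 95.76/100 * 433.79 = 415.4 Wh
Step 2: t = E_discharge / P = 415.4 / 144.55 = 2.874 hr

2.874 hr


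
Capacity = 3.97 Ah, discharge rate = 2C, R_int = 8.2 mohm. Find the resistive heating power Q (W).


Convert: R = 8.2 mohm = 0.0082 ohm
Step 1: I = C_rate * capacity = 2 * 3.97 = 7.94 A
Step 2: Q = I^2 * R = 7.94^2 * 0.0082 = 63.044 * 0.0082 = 0.5170 W

0.5170 W


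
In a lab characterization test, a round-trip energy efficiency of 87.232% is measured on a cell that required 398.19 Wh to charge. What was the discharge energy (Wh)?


E_dis = eta/100 * E_chg = 87.232/100 * 398.19 = 347.3 Wh

347.3 Wh


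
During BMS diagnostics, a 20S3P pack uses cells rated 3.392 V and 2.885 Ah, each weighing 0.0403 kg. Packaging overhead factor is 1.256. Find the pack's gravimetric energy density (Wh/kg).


Step 1: V_pack = 20 * 3.392 = 67.84 V
Step 2: C_pack = 3 * 2.885 = 8.655 Ah
Step 3: E_pack = V_pack * C_pack = 67.84 * 8.655 = 587.16 Wh
Step 4: m_pack = 20 * 3 * 0.0403 * 1.256 = 3.037 kg
Step 5: ED = E_pack / m_pack = 587.16 / 3.037 = 193.3 Wh/kg

193.3 Wh/kg


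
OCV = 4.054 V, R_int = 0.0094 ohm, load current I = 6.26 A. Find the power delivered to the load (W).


Step 1: V_terminal = OCV - I*R = 4.054 - 6.26 * 0.0094 = 3.9952 V
Step 2: P_out = V_terminal * I = 3.9952 * 6.26 = 25.01 W

25.01 W


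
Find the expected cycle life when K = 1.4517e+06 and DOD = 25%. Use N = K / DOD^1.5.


DOD^1.5 = 125
N = K / DOD^1.5 = 1.4517e+06 / 125 = 11610

11610 cycles


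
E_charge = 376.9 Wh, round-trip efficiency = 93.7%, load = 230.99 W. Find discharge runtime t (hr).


Step 1: E_discharge = eta/100 * E_charge = 93.7/100 * 376.9 = 353.16 Wh
Step 2: t = E_discharge / P = 353.16 / 230.99 = 1.529 hr

1.529 hr


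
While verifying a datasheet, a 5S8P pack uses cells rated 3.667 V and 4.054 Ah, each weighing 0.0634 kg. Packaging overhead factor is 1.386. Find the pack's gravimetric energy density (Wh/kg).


Step 1: V_pack = 5 * 3.667 = 18.335 V
Step 2: C_pack = 8 * 4.054 = 32.432 Ah
Step 3: E_pack = V_pack * C_pack = 18.335 * 32.432 = 594.64 Wh
Step 4: m_pack = 5 * 8 * 0.0634 * 1.386 = 3.5149 kg
Step 5: ED = E_pack / m_pack = 594.64 / 3.5149 = 169.2 Wh/kg

169.2 Wh/kg


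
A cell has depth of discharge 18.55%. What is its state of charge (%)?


SOC = 100 - DOD = 100 - 18.55 = 81.45%

81.45%


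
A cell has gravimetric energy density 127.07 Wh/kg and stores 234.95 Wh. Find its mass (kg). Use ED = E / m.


m = E / ED = 234.95 / 127.07 = 1.849 kg

1.849 kg


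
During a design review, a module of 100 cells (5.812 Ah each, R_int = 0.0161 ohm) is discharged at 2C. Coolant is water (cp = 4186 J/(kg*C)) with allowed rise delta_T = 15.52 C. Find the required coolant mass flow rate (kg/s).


Step 1: I = 2 * 5.812 = 11.624 A
Step 2: Q_cell = I^2 * R = 11.624^2 * 0.0161 = 2.1754 W
Step 3: Q_total = 100 * 2.1754 = 217.54 W
Step 4: m_dot = Q_total / (cp * dT) = 217.54 / (4186 * 15.52) = 0.003348 kg/s

0.003348 kg/s


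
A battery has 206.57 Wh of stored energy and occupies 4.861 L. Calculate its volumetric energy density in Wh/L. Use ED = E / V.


ED = E / V = 206.57 / 4.861 = 42.50 Wh/L

42.50 Wh/L


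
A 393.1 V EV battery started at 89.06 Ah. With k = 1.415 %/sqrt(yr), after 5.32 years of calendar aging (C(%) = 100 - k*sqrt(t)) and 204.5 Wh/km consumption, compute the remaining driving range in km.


Step 1: capacity retention = 100 - 1.415 * sqrt(5.32) = 100 - 1.415 * 2.3065 = 96.736%
Step 2: C_now = 89.06 * 96.736/100 = 86.153 Ah
Step 3: E_pack = V * C_now = 393.1 * 86.153 = 33867 Wh
Step 4: range = E_pack / consumption = 33867 / 204.5 = 165.6 km

165.6 km


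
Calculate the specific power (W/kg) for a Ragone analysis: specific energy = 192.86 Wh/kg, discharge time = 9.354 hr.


P_specific = E / t = 192.86 / 9.354 = 20.62 W/kg

20.62 W/kg


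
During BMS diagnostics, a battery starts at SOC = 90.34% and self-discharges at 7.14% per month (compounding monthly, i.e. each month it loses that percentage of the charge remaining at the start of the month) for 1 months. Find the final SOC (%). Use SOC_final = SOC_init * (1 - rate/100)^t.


decay = (1 - 7.14/100)^1 = 0.9286
SOC_final = 90.34 * 0.9286 = 83.89%

83.89%


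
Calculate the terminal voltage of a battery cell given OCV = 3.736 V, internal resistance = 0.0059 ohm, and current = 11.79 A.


IR drop = 11.79 * 0.0059 = 0.069561 V
V = 3.736 - 0.069561 = 3.666 V

3.666 V


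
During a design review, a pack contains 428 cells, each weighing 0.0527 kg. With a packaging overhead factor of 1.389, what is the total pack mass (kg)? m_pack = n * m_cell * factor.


m_pack = n * m_cell * overhead = 428 * 0.0527 * 1.389 = 31.33 kg

31.33 kg


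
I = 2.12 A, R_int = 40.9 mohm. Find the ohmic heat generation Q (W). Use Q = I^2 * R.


Convert: R = 40.9 mohm = 0.0409 ohm
Q = I^2 * R = 2.12^2 * 0.0409 = 0.1838 W

0.1838 W


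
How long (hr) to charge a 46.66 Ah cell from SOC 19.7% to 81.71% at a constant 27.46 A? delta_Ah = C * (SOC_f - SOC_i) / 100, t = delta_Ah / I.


delta_Ah = 46.66 * (81.71 - 19.7) / 100 = 28.934 Ah
t = delta_Ah / I = 28.934 / 27.46 = 1.054 hr

1.054 hr


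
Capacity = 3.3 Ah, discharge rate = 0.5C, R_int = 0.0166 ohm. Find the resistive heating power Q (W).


Step 1: I = C_rate * capacity = 0.5 * 3.3 = 1.65 A
Step 2: Q = I^2 * R = 1.65^2 * 0.0166 = 2.7225 * 0.0166 = 0.04519 W

0.04519 W


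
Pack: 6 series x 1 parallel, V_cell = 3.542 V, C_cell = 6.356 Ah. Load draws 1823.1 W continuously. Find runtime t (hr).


Step 1: E_pack = Ns * V_cell * Np * C_cell = 6 * 3.542 * 1 * 6.356 = 135.08 Wh
Step 2: t = E_pack / P = 135.08 / 1823.1 = 0.07409 hr

0.07409 hr


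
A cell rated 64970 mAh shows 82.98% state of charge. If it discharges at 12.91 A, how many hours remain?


Convert: C_total = 64970 mAh = 64.97 Ah
Step 1: remaining = SOC/100 * C_total = 82.98/100 * 64.97 = 53.912 Ah
Step 2: t = remaining / I = 53.912 / 12.91 = 4.176 hr

4.176 hr


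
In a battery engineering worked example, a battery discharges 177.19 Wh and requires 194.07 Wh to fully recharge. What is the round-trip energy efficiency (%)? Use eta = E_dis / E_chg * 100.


eta_e = E_dis / E_chg * 100 = 177.19 / 194.07 * 100 = 91.30%

91.30%


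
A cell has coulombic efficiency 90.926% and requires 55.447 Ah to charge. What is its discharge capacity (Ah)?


Q_dis = eta/100 * Q_chg = 90.926/100 * 55.447 = 50.42 Ah

50.42 Ah


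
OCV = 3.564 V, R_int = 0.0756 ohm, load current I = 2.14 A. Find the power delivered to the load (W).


Step 1: V_terminal = OCV - I*R = 3.564 - 2.14 * 0.0756 = 3.4022 V
Step 2: P_out = V_terminal * I = 3.4022 * 2.14 = 7.281 W

7.281 W


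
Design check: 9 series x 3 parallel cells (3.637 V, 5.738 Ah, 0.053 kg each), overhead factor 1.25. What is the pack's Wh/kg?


Step 1: V_pack = 9 * 3.637 = 32.733 V
Step 2: C_pack = 3 * 5.738 = 17.214 Ah
Step 3: E_pack = V_pack * C_pack = 32.733 * 17.214 = 563.47 Wh
Step 4: m_pack = 9 * 3 * 0.053 * 1.25 = 1.7888 kg
Step 5: ED = E_pack / m_pack = 563.47 / 1.7888 = 315.0 Wh/kg

315.0 Wh/kg


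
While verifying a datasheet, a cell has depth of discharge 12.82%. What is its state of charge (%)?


SOC = 100 - DOD = 100 - 12.82 = 87.18%

87.18%


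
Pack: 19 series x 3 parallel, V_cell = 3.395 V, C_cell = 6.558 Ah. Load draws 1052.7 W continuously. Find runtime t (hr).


Step 1: E_pack = Ns * V_cell * Np * C_cell = 19 * 3.395 * 3 * 6.558 = 1269.1 Wh
Step 2: t = E_pack / P = 1269.1 / 1052.7 = 1.206 hr

1.206 hr


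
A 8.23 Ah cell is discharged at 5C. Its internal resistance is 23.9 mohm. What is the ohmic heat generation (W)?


Convert: R = 23.9 mohm = 0.0239 ohm
Step 1: I = C_rate * capacity = 5 * 8.23 = 41.15 A
Step 2: Q = I^2 * R = 41.15^2 * 0.0239 = 1693.3 * 0.0239 = 40.47 W

40.47 W


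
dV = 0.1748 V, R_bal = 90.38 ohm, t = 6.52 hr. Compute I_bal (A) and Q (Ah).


I_bal = dV / R = 0.1748 / 90.38 = 0.0019341 A
Q = I_bal * t = 0.0019341 * 6.52 = 0.01261 Ah

I=0.0019341 A, Q=0.01261 Ah


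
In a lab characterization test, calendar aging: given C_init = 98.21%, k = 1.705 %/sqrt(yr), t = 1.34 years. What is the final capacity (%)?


sqrt(t) = sqrt(1.34) = 1.1576
C_final = 98.21 - 1.705 * 1.1576 = 96.24%

96.24%


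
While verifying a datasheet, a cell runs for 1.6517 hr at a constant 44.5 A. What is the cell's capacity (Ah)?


C = I * t = 44.5 * 1.6517 = 73.50 Ah

73.50 Ah


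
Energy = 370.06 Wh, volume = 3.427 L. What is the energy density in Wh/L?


Volumetric ED = 370.06 Wh / 3.427 L = 108.0 Wh/L

108.0 Wh/L


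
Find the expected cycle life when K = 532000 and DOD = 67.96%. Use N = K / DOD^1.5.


DOD^1.5 = 560.25
N = K / DOD^1.5 = 532000 / 560.25 = 949.6

949.6 cycles


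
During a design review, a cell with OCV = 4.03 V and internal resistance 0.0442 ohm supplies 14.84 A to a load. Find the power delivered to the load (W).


Step 1: V_terminal = OCV - I*R = 4.03 - 14.84 * 0.0442 = 3.3741 V
Step 2: P_out = V_terminal * I = 3.3741 * 14.84 = 50.07 W

50.07 W


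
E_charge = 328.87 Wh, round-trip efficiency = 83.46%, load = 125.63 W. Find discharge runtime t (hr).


Step 1: E_discharge = eta/100 * E_charge = 83.46/100 * 328.87 = 274.47 Wh
Step 2: t = E_discharge / P = 274.47 / 125.63 = 2.185 hr

2.185 hr


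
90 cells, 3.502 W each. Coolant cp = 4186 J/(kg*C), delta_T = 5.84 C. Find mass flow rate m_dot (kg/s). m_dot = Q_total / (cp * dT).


Step 1: Total heat Q = 90 * 3.502 W = 315.18 W
Step 2: denom = cp * dT = 4186 * 5.84 = 24446
Step 3: m_dot = 315.18 / 24446 = 0.01289 kg/s

0.01289 kg/s


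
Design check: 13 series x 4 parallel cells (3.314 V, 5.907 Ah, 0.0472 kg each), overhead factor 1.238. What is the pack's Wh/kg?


Step 1: V_pack = 13 * 3.314 = 43.082 V
Step 2: C_pack = 4 * 5.907 = 23.628 Ah
Step 3: E_pack = V_pack * C_pack = 43.082 * 23.628 = 1017.9 Wh
Step 4: m_pack = 13 * 4 * 0.0472 * 1.238 = 3.0385 kg
Step 5: ED = E_pack / m_pack = 1017.9 / 3.0385 = 335.0 Wh/kg

335.0 Wh/kg


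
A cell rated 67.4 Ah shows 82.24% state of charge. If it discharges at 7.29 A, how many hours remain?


Step 1: remaining = SOC/100 * C_total = 82.24/100 * 67.4 = 55.43 Ah
Step 2: t = remaining / I = 55.43 / 7.29 = 7.604 hr

7.604 hr


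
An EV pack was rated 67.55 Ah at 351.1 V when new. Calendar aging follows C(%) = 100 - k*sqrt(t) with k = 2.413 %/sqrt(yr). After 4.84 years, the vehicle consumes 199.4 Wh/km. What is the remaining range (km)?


Step 1: capacity retention = 100 - 2.413 * sqrt(4.84) = 100 - 2.413 * 2.2 = 94.691%
Step 2: C_now = 67.55 * 94.691/100 = 63.964 Ah
Step 3: E_pack = V * C_now = 351.1 * 63.964 = 22458 Wh
Step 4: range = E_pack / consumption = 22458 / 199.4 = 112.6 km

112.6 km


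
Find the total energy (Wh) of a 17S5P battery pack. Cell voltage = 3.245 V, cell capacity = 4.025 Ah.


V_pack = 17 * 3.245 = 55.165 V
C_pack = 5 * 4.025 = 20.125 Ah
E = V_pack * C_pack = 55.165 * 20.125 = 1110 Wh

1110 Wh


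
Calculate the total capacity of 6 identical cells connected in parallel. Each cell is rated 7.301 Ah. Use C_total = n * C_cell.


C_total = 6 * 7.301 = 43.806 Ah

43.806 Ah


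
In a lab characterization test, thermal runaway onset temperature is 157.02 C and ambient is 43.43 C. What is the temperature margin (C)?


margin = T_onset - T_ambient = 157.02 - 43.43 = 113.59 C

113.59 C


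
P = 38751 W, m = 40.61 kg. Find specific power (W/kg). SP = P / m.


SP = P / m = 38751 / 40.61 = 954.2 W/kg

954.2 W/kg


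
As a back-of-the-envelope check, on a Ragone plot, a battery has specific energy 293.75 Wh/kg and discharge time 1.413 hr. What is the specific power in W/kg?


P_specific = E / t = 293.75 / 1.413 = 207.9 W/kg

207.9 W/kg


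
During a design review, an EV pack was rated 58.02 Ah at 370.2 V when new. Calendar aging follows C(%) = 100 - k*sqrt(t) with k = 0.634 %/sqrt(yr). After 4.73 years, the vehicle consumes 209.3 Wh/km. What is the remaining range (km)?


Step 1: capacity retention = 100 - 0.634 * sqrt(4.73) = 100 - 0.634 * 2.1749 = 98.621%
Step 2: C_now = 58.02 * 98.621/100 = 57.22 Ah
Step 3: E_pack = V * C_now = 370.2 * 57.22 = 21183 Wh
Step 4: range = E_pack / consumption = 21183 / 209.3 = 101.2 km

101.2 km


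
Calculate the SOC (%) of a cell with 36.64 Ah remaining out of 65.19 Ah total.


SOC = (remaining / total) * 100 = (36.64 / 65.19) * 100 = 56.20%

56.20%


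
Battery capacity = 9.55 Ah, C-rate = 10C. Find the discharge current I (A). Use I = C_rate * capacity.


I = C_rate * capacity = 10 * 9.55 = 95.5 A

95.5 A


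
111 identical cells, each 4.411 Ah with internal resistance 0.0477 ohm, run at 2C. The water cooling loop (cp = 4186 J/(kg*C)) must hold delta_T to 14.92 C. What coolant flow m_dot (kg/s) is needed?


Step 1: I = 2 * 4.411 = 8.822 A
Step 2: Q_cell = I^2 * R = 8.822^2 * 0.0477 = 3.7124 W
Step 3: Q_total = 111 * 3.7124 = 412.08 W
Step 4: m_dot = Q_total / (cp * dT) = 412.08 / (4186 * 14.92) = 0.006598 kg/s

0.006598 kg/s


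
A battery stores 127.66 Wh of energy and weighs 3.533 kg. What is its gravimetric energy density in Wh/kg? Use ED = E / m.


ED = E / m = 127.66 / 3.533 = 36.13 Wh/kg

36.13 Wh/kg


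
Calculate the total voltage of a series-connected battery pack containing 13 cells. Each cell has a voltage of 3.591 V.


With 13 cells in series at 3.591 V each, V_pack = 46.683 V

46.683 V


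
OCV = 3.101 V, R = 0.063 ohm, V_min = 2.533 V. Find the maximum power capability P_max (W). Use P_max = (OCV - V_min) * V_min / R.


P_max = (OCV - V_min) * V_min / R = (3.101 - 2.533) * 2.533 / 0.063 = 0.568 * 2.533 / 0.063 = 22.84 W

22.84 W


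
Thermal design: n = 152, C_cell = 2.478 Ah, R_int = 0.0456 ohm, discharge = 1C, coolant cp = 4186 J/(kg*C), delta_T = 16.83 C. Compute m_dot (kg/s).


Step 1: I = 1 * 2.478 = 2.478 A
Step 2: Q_cell = I^2 * R = 2.478^2 * 0.0456 = 0.28001 W
Step 3: Q_total = 152 * 0.28001 = 42.562 W
Step 4: m_dot = Q_total / (cp * dT) = 42.562 / (4186 * 16.83) = 6.041e-04 kg/s

6.041e-04 kg/s


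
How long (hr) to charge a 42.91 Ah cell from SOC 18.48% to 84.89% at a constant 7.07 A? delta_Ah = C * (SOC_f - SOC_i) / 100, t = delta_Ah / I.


Step 1: dSOC = 84.89% - 18.48% = 66.41%
Step 2: delta_Ah = 42.91 * 66.41 / 100 = 28.497 Ah
Step 3: t = 28.497 / 7.07 = 4.031 hr

4.031 hr


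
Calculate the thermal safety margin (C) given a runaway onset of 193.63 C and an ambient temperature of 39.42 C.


Safety margin = 193.63 C - 39.42 C = 154.21 C

154.21 C


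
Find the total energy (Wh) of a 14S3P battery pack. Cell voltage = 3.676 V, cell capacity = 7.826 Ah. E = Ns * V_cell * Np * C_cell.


V_pack = 14 * 3.676 = 51.464 V
C_pack = 3 * 7.826 = 23.478 Ah
E = V_pack * C_pack = 51.464 * 23.478 = 1208 Wh

1208 Wh


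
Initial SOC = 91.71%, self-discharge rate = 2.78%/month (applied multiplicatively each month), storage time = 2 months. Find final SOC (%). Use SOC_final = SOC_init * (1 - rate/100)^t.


Monthly retention factor = 1 - 2.78/100 = 0.9722
Over 2 months: factor^2 = 0.94517
SOC_final = 91.71 * 0.94517 = 86.68%

86.68%


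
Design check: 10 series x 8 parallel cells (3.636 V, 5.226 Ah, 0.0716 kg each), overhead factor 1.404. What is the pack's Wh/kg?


Step 1: V_pack = 10 * 3.636 = 36.36 V
Step 2: C_pack = 8 * 5.226 = 41.808 Ah
Step 3: E_pack = V_pack * C_pack = 36.36 * 41.808 = 1520.1 Wh
Step 4: m_pack = 10 * 8 * 0.0716 * 1.404 = 8.0421 kg
Step 5: ED = E_pack / m_pack = 1520.1 / 8.0421 = 189.0 Wh/kg

189.0 Wh/kg


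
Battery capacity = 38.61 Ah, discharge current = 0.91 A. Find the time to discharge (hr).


t = capacity / current = 38.61 / 0.91 = 42.43 hr

42.43 hr


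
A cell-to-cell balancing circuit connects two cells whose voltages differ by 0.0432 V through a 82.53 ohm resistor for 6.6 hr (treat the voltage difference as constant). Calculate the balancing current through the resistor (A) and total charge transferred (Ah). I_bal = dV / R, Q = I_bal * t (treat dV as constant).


I_bal = dV / R = 0.0432 / 82.53 = 5.2345e-04 A
Q = I_bal * t = 5.2345e-04 * 6.6 = 0.003455 Ah

I=5.2345e-04 A, Q=0.003455 Ah


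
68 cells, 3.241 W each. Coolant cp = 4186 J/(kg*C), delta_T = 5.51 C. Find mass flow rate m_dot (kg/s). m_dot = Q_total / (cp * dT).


Step 1: Total heat Q = 68 * 3.241 W = 220.39 W
Step 2: denom = cp * dT = 4186 * 5.51 = 23065
Step 3: m_dot = 220.39 / 23065 = 0.009555 kg/s

0.009555 kg/s


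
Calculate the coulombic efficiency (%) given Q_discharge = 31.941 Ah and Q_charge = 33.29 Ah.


eta_c = Q_dis / Q_chg * 100 = 31.941 / 33.29 * 100 = 95.95%

95.95%


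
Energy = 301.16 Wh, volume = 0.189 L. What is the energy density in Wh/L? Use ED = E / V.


ED = E / V = 301.16 / 0.189 = 1593 Wh/L

1593 Wh/L


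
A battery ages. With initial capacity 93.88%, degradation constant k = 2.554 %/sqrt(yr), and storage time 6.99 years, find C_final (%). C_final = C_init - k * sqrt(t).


Step 1: sqrt(6.99 yr) = 2.6439
Step 2: drop = 2.554 * 2.6439 = 6.7525
Step 3: C_final = 93.88 - 6.7525 = 87.13%

87.13%


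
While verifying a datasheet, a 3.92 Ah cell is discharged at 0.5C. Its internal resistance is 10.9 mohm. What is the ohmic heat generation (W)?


Convert: R = 10.9 mohm = 0.0109 ohm
Step 1: I = C_rate * capacity = 0.5 * 3.92 = 1.96 A
Step 2: Q = I^2 * R = 1.96^2 * 0.0109 = 3.8416 * 0.0109 = 0.04187 W

0.04187 W


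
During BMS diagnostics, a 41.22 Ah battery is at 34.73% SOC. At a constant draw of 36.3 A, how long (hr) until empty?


Step 1: remaining = SOC/100 * C_total = 34.73/100 * 41.22 = 14.316 Ah
Step 2: t = remaining / I = 14.316 / 36.3 = 0.3944 hr

0.3944 hr


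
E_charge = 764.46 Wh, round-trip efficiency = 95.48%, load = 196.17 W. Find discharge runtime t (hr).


Step 1: E_discharge = eta/100 * E_charge = 95.48/100 * 764.46 = 729.91 Wh
Step 2: t = E_discharge / P = 729.91 / 196.17 = 3.721 hr

3.721 hr


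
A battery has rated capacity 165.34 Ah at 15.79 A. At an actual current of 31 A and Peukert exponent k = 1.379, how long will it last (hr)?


t_rated = C / I_rated = 165.34 / 15.79 = 10.471 hr
(I_rated/I)^k = (0.50935)^1.379 = 0.39444
t = t_rated * (I_rated/I)^k = 10.471 * 0.39444 = 4.130 hr

4.130 hr


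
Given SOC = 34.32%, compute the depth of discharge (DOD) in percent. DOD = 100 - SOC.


DOD = 100 - SOC = 100 - 34.32 = 65.68%

65.68%


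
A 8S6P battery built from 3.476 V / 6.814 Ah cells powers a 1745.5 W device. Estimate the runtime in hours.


Step 1: E_pack = Ns * V_cell * Np * C_cell = 8 * 3.476 * 6 * 6.814 = 1136.9 Wh
Step 2: t = E_pack / P = 1136.9 / 1745.5 = 0.6513 hr

0.6513 hr


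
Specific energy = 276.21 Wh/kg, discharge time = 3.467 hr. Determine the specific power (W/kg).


P_specific = E / t = 276.21 / 3.467 = 79.67 W/kg

79.67 W/kg


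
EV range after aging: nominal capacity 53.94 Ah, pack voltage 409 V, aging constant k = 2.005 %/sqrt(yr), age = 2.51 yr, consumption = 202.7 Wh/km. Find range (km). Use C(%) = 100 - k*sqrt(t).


Step 1: capacity retention = 100 - 2.005 * sqrt(2.51) = 100 - 2.005 * 1.5843 = 96.823%
Step 2: C_now = 53.94 * 96.823/100 = 52.226 Ah
Step 3: E_pack = V * C_now = 409 * 52.226 = 21360 Wh
Step 4: range = E_pack / consumption = 21360 / 202.7 = 105.4 km

105.4 km


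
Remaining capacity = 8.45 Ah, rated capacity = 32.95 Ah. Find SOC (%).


SOC% = 8.45 / 32.95 * 100 = 25.64%

25.64%


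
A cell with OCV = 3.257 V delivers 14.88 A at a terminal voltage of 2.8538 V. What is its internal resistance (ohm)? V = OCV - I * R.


R = (OCV - V) / I = (3.257 - 2.8538) / 14.88 = 0.02710 ohm

0.02710 ohm


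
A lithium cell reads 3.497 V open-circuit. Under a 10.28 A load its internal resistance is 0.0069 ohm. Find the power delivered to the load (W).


Step 1: V_terminal = OCV - I*R = 3.497 - 10.28 * 0.0069 = 3.4261 V
Step 2: P_out = V_terminal * I = 3.4261 * 10.28 = 35.22 W

35.22 W


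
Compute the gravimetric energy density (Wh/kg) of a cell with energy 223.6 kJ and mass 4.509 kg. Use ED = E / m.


Convert: E = 223.6 kJ = 62.111 Wh
ED = E / m = 62.111 / 4.509 = 13.77 Wh/kg

13.77 Wh/kg


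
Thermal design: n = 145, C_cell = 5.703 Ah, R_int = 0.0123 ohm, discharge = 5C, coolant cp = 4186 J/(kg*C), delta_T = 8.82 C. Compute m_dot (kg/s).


Step 1: I = 5 * 5.703 = 28.515 A
Step 2: Q_cell = I^2 * R = 28.515^2 * 0.0123 = 10.001 W
Step 3: Q_total = 145 * 10.001 = 1450.1 W
Step 4: m_dot = Q_total / (cp * dT) = 1450.1 / (4186 * 8.82) = 0.03928 kg/s

0.03928 kg/s


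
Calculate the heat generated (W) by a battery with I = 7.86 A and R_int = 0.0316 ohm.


Q = I^2 * R = 7.86^2 * 0.0316 = 1.952 W

1.952 W


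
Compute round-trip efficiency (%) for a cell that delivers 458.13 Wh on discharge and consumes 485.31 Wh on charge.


eta_e = E_dis / E_chg * 100 = 458.13 / 485.31 * 100 = 94.40%

94.40%


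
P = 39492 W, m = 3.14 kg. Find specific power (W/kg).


Specific power = 39492 W / 3.14 kg = 12580 W/kg

12580 W/kg


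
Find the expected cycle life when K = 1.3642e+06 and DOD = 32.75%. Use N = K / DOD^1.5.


Step 1: DOD^1.5 = 32.75^1.5 = 187.42
Step 2: N = 1.3642e+06 / 187.42 = 7279 cycles

7279 cycles


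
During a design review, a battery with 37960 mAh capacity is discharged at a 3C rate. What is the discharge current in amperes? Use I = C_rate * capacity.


Convert: capacity = 37960 mAh = 37.96 Ah
I = C_rate * capacity = 3 * 37.96 = 113.88 A

113.88 A


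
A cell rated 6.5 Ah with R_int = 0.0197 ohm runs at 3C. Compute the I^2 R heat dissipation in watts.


Step 1: I = C_rate * capacity = 3 * 6.5 = 19.5 A
Step 2: Q = I^2 * R = 19.5^2 * 0.0197 = 380.25 * 0.0197 = 7.491 W

7.491 W


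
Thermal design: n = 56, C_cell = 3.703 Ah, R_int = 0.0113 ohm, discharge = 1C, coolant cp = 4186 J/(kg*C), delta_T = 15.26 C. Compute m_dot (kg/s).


Step 1: I = 1 * 3.703 = 3.703 A
Step 2: Q_cell = I^2 * R = 3.703^2 * 0.0113 = 0.15495 W
Step 3: Q_total = 56 * 0.15495 = 8.6772 W
Step 4: m_dot = Q_total / (cp * dT) = 8.6772 / (4186 * 15.26) = 1.358e-04 kg/s

1.358e-04 kg/s


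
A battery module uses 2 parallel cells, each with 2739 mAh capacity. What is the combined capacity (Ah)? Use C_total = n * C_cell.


Convert: C_cell = 2739 mAh = 2.739 Ah
C_total = 2 * 2.739 = 5.478 Ah

5.478 Ah


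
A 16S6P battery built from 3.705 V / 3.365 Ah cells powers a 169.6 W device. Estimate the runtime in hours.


Step 1: E_pack = Ns * V_cell * Np * C_cell = 16 * 3.705 * 6 * 3.365 = 1196.9 Wh
Step 2: t = E_pack / P = 1196.9 / 169.6 = 7.057 hr

7.057 hr
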